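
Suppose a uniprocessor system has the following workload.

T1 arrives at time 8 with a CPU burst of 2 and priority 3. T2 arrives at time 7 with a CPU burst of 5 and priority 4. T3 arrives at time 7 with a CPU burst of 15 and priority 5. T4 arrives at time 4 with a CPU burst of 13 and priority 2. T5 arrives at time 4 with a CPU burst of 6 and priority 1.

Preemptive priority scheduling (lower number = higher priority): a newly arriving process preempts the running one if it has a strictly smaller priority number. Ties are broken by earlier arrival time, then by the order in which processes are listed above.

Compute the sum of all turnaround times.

Timeline: | idle 0-4 | T5 4-10 | T4 10-23 | T1 23-25 | T2 25-30 | T3 30-45 |
Completion: T1=25  T2=30  T3=45  T4=23  T5=10
Turnaround (C−A): T1=17  T2=23  T3=38  T4=19  T5=6
Turnaround = completion − arrival: T1=17, T2=23, T3=38, T4=19, T5=6
Total turnaround = 17 + 23 + 38 + 19 + 6 = 103

103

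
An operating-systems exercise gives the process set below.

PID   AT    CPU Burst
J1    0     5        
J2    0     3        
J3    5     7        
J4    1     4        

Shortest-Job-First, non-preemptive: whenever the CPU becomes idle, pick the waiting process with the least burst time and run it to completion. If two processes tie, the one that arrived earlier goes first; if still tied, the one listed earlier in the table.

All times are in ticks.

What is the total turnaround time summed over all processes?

35

Schedule: | J2 0-3 | J4 3-7 | J1 7-12 | J3 12-19 |
Completion: J1=12  J2=3  J3=19  J4=7
Turnaround (C−A): J1=12  J2=3  J3=14  J4=6
Turnaround = completion − arrival: J1=12, J2=3, J3=14, J4=6
Total turnaround = 12 + 3 + 14 + 6 = 35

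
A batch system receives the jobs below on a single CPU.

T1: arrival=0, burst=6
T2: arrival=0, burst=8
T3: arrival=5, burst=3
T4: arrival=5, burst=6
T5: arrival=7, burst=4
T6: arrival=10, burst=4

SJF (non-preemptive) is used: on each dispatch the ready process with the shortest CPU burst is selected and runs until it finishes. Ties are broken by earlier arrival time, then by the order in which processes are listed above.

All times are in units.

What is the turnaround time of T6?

7

Gantt: | T1 0-6 | T3 6-9 | T5 9-13 | T6 13-17 | T4 17-23 | T2 23-31 |
Completion: T1=6  T2=31  T3=9  T4=23  T5=13  T6=17
Turnaround (C−A): T1=6  T2=31  T3=4  T4=18  T5=6  T6=7
Turnaround(T6) = completion − arrival = 17 − 10 = 7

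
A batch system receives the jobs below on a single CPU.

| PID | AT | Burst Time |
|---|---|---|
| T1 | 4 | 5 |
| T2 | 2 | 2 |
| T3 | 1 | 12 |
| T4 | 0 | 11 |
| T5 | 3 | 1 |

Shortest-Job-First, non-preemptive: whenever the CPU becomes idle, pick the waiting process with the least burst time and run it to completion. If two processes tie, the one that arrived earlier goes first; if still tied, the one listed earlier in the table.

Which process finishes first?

Timeline: | T4 0-11 | T5 11-12 | T2 12-14 | T1 14-19 | T3 19-31 |
Completion: T1=19  T2=14  T3=31  T4=11  T5=12
Turnaround (C−A): T1=15  T2=12  T3=30  T4=11  T5=9
Finish order: T4 → T5 → T2 → T1 → T3

T4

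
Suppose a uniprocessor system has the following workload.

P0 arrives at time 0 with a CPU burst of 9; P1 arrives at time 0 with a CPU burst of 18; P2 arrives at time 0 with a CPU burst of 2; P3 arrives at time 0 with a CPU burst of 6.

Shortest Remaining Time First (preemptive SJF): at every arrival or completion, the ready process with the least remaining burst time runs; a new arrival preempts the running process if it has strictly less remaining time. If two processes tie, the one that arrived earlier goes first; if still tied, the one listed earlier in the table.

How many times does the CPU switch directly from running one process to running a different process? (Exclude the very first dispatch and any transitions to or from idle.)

3

Timeline: | P2 0-2 | P3 2-8 | P0 8-17 | P1 17-35 |
Completion: P0=17  P1=35  P2=2  P3=8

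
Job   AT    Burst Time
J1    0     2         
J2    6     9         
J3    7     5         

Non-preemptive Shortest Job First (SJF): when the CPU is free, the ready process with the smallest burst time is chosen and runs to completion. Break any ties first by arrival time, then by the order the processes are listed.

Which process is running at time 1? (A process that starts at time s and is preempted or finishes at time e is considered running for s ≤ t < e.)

J1

Timeline: | J1 0-2 | idle 2-6 | J2 6-15 | J3 15-20 |
Completion: J1=2  J2=15  J3=20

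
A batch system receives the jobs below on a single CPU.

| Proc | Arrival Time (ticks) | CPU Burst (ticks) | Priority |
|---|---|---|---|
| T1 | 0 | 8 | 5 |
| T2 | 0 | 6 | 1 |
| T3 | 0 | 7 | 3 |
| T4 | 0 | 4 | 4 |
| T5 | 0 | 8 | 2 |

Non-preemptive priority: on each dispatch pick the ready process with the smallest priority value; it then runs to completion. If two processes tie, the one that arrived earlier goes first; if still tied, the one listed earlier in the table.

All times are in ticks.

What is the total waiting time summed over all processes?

66

Gantt: | T2 0-6 | T5 6-14 | T3 14-21 | T4 21-25 | T1 25-33 |
Completion: T1=33  T2=6  T3=21  T4=25  T5=14
Turnaround (C−A): T1=33  T2=6  T3=21  T4=25  T5=14
Waiting = turnaround − burst: T1=25, T2=0, T3=14, T4=21, T5=6
Total waiting = 25 + 0 + 14 + 21 + 6 = 66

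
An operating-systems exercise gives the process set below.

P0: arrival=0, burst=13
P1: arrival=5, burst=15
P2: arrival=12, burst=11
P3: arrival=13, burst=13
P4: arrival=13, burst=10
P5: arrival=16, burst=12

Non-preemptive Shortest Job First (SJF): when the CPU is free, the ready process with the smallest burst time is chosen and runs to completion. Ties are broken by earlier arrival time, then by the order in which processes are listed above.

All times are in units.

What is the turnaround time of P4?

Schedule: | P0 0-13 | P4 13-23 | P2 23-34 | P5 34-46 | P3 46-59 | P1 59-74 |
Completion: P0=13  P1=74  P2=34  P3=59  P4=23  P5=46
Turnaround (C−A): P0=13  P1=69  P2=22  P3=46  P4=10  P5=30
Turnaround(P4) = completion − arrival = 23 − 13 = 10

10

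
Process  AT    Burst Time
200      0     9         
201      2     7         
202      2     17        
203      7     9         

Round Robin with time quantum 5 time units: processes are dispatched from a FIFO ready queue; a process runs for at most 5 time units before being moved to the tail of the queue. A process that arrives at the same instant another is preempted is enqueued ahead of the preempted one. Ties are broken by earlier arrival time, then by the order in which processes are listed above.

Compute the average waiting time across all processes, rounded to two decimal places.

Schedule: | 200 0-5 | 201 5-10 | 202 10-15 | 200 15-19 | 203 19-24 | 201 24-26 | 202 26-31 | 203 31-35 | 202 35-42 |
Completion: 200=19  201=26  202=42  203=35
Turnaround (C−A): 200=19  201=24  202=40  203=28
Waiting times: 200=10, 201=17, 202=23, 203=19
Average waiting = (10+17+23+19) / 4 = 69/4 = 17.25

17.25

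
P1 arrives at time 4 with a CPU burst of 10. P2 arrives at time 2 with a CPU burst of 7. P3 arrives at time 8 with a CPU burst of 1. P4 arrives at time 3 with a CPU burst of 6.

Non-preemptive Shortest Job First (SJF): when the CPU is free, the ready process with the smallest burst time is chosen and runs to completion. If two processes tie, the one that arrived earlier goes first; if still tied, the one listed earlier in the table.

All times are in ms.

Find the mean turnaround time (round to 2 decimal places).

Timeline: | idle 0-2 | P2 2-9 | P3 9-10 | P4 10-16 | P1 16-26 |
Completion: P1=26  P2=9  P3=10  P4=16
Turnaround times: P1=22, P2=7, P3=2, P4=13
Average turnaround = (22+7+2+13) / 4 = 44/4 = 11.00

11.00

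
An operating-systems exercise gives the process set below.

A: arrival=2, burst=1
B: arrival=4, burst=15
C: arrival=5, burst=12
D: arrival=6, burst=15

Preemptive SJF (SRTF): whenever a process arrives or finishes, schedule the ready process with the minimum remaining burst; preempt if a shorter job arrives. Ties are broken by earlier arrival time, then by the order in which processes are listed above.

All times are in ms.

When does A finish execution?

3

Gantt: | idle 0-2 | A 2-3 | idle 3-4 | B 4-5 | C 5-17 | B 17-31 | D 31-46 |
Completion: A=3  B=31  C=17  D=46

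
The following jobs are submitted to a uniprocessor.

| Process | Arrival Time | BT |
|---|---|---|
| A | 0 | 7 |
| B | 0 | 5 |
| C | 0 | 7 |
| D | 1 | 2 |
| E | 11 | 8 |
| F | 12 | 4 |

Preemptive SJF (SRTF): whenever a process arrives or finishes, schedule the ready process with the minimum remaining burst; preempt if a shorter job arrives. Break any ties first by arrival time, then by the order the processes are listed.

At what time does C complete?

Schedule: | B 0-1 | D 1-3 | B 3-7 | A 7-14 | F 14-18 | C 18-25 | E 25-33 |
Completion: A=14  B=7  C=25  D=3  E=33  F=18
Turnaround (C−A): A=14  B=7  C=25  D=2  E=22  F=6

25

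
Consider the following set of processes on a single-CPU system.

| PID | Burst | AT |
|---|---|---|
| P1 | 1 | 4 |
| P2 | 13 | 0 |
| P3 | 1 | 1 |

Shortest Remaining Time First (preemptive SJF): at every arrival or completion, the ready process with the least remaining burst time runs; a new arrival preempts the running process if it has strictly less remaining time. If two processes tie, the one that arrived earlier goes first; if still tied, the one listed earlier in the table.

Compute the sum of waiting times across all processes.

2

Gantt: | P2 0-1 | P3 1-2 | P2 2-4 | P1 4-5 | P2 5-15 |
Completion: P1=5  P2=15  P3=2
Turnaround (C−A): P1=1  P2=15  P3=1
Waiting = turnaround − burst: P1=0, P2=2, P3=0
Total waiting = 0 + 2 + 0 = 2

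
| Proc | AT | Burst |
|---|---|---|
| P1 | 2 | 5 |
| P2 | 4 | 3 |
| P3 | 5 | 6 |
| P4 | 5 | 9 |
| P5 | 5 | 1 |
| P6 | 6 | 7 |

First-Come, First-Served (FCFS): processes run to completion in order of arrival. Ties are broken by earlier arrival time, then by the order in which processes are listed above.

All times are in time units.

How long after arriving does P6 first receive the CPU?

Timeline: | idle 0-2 | P1 2-7 | P2 7-10 | P3 10-16 | P4 16-25 | P5 25-26 | P6 26-33 |
Completion: P1=7  P2=10  P3=16  P4=25  P5=26  P6=33
Turnaround (C−A): P1=5  P2=6  P3=11  P4=20  P5=21  P6=27
Response(P6) = first start − arrival = 26 − 6 = 20

20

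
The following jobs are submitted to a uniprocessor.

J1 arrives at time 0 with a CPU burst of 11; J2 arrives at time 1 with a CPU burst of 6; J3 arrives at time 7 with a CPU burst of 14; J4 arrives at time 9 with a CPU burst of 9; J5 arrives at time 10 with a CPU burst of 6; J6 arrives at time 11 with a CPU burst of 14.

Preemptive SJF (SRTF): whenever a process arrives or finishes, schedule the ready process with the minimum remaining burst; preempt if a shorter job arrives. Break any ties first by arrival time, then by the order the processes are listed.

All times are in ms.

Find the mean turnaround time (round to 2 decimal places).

Timeline: | J1 0-1 | J2 1-7 | J1 7-10 | J5 10-16 | J1 16-23 | J4 23-32 | J3 32-46 | J6 46-60 |
Completion: J1=23  J2=7  J3=46  J4=32  J5=16  J6=60
Turnaround times: J1=23, J2=6, J3=39, J4=23, J5=6, J6=49
Average turnaround = (23+6+39+23+6+49) / 6 = 146/6 = 24.33

24.33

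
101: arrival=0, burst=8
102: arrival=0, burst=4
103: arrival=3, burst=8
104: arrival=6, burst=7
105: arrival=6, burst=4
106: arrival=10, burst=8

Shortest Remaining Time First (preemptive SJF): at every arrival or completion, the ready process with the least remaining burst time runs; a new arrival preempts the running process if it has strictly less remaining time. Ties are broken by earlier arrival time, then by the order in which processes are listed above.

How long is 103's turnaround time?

28

Timeline: | 102 0-4 | 101 4-6 | 105 6-10 | 101 10-16 | 104 16-23 | 103 23-31 | 106 31-39 |
Completion: 101=16  102=4  103=31  104=23  105=10  106=39
Turnaround (C−A): 101=16  102=4  103=28  104=17  105=4  106=29
Turnaround(103) = completion − arrival = 31 − 3 = 28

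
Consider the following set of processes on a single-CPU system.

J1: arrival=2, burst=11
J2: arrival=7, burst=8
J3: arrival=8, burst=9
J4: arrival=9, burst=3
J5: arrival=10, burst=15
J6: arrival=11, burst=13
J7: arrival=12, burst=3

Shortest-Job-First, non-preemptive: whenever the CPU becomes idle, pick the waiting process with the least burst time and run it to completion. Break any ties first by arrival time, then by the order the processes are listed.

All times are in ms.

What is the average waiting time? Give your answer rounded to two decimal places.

Schedule: | idle 0-2 | J1 2-13 | J4 13-16 | J7 16-19 | J2 19-27 | J3 27-36 | J6 36-49 | J5 49-64 |
Completion: J1=13  J2=27  J3=36  J4=16  J5=64  J6=49  J7=19
Turnaround (C−A): J1=11  J2=20  J3=28  J4=7  J5=54  J6=38  J7=7
Waiting times: J1=0, J2=12, J3=19, J4=4, J5=39, J6=25, J7=4
Average waiting = (0+12+19+4+39+25+4) / 7 = 103/7 = 14.71

14.71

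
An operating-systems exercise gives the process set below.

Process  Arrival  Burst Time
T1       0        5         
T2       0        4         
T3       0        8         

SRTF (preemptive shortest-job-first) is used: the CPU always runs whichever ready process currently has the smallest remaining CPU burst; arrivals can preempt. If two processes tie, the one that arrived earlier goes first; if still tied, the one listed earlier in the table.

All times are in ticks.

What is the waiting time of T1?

4

Timeline: | T2 0-4 | T1 4-9 | T3 9-17 |
Completion: T1=9  T2=4  T3=17
Waiting(T1) = turnaround − burst = 9 − 5 = 4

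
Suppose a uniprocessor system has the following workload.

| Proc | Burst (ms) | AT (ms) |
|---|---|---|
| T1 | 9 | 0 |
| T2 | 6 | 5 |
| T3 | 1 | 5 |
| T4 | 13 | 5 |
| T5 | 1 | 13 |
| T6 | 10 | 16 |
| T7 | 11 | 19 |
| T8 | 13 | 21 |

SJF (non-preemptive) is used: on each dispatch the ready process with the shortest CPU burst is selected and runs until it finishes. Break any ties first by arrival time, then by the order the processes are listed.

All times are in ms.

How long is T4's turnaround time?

46

Schedule: | T1 0-9 | T3 9-10 | T2 10-16 | T5 16-17 | T6 17-27 | T7 27-38 | T4 38-51 | T8 51-64 |
Completion: T1=9  T2=16  T3=10  T4=51  T5=17  T6=27  T7=38  T8=64
Turnaround(T4) = completion − arrival = 51 − 5 = 46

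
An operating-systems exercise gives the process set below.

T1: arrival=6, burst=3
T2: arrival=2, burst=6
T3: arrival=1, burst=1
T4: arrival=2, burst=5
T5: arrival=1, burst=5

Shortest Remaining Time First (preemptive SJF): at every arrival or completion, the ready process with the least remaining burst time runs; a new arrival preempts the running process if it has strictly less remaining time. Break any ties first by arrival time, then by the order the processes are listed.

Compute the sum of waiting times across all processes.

Schedule: | idle 0-1 | T3 1-2 | T5 2-7 | T1 7-10 | T4 10-15 | T2 15-21 |
Completion: T1=10  T2=21  T3=2  T4=15  T5=7
Turnaround (C−A): T1=4  T2=19  T3=1  T4=13  T5=6
Waiting = turnaround − burst: T1=1, T2=13, T3=0, T4=8, T5=1
Total waiting = 1 + 13 + 0 + 8 + 1 = 23

23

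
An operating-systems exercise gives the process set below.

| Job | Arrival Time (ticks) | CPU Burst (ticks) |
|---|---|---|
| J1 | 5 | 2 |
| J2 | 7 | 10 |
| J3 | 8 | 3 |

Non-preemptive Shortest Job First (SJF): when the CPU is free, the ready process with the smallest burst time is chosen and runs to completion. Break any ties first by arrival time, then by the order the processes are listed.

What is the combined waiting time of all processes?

Gantt: | idle 0-5 | J1 5-7 | J2 7-17 | J3 17-20 |
Completion: J1=7  J2=17  J3=20
Turnaround (C−A): J1=2  J2=10  J3=12
Waiting = turnaround − burst: J1=0, J2=0, J3=9
Total waiting = 0 + 0 + 9 = 9

9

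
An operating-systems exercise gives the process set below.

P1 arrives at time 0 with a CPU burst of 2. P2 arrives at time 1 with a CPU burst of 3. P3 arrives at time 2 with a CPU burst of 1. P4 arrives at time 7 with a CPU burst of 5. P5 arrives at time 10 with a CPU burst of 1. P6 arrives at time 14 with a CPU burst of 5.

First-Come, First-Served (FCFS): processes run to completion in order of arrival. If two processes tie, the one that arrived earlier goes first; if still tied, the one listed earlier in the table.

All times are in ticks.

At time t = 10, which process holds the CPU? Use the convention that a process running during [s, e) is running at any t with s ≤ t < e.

Timeline: | P1 0-2 | P2 2-5 | P3 5-6 | idle 6-7 | P4 7-12 | P5 12-13 | idle 13-14 | P6 14-19 |
Completion: P1=2  P2=5  P3=6  P4=12  P5=13  P6=19

P4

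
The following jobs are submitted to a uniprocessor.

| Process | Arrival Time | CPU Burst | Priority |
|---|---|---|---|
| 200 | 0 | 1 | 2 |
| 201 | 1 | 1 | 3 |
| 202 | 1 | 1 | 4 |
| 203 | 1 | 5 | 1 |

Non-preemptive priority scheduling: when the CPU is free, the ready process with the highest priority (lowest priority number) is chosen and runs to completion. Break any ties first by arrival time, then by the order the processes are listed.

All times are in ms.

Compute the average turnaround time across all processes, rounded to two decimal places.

4.75

Schedule: | 200 0-1 | 203 1-6 | 201 6-7 | 202 7-8 |
Completion: 200=1  201=7  202=8  203=6
Turnaround (C−A): 200=1  201=6  202=7  203=5
Turnaround times: 200=1, 201=6, 202=7, 203=5
Average turnaround = (1+6+7+5) / 4 = 19/4 = 4.75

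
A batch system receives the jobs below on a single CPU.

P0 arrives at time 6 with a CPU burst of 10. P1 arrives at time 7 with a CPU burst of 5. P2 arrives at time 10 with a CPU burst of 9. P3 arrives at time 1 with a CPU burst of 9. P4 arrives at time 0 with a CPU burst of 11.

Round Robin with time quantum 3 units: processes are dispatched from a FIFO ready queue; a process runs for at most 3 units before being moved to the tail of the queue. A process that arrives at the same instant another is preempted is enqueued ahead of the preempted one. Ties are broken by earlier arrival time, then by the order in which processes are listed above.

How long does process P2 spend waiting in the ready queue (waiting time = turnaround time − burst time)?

24

Gantt: | P4 0-3 | P3 3-6 | P4 6-9 | P0 9-12 | P3 12-15 | P1 15-18 | P4 18-21 | P2 21-24 | P0 24-27 | P3 27-30 | P1 30-32 | P4 32-34 | P2 34-37 | P0 37-40 | P2 40-43 | P0 43-44 |
Completion: P0=44  P1=32  P2=43  P3=30  P4=34
Waiting(P2) = turnaround − burst = 33 − 9 = 24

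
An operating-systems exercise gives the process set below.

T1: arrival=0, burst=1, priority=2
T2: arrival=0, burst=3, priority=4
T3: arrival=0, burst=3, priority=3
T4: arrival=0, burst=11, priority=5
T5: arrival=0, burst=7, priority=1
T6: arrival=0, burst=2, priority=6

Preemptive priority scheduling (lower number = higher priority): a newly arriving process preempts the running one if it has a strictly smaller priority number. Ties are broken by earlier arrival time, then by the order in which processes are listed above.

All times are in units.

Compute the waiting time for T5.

0

Gantt: | T5 0-7 | T1 7-8 | T3 8-11 | T2 11-14 | T4 14-25 | T6 25-27 |
Completion: T1=8  T2=14  T3=11  T4=25  T5=7  T6=27
Turnaround (C−A): T1=8  T2=14  T3=11  T4=25  T5=7  T6=27
Waiting(T5) = turnaround − burst = 7 − 7 = 0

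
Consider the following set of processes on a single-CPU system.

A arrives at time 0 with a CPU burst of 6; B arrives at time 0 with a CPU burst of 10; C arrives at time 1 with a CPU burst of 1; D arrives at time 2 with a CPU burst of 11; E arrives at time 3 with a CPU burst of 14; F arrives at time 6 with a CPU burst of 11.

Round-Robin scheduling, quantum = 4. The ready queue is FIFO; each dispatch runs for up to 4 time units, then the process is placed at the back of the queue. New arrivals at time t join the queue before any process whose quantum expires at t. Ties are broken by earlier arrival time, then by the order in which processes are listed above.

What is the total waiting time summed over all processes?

Gantt: | A 0-4 | B 4-8 | C 8-9 | D 9-13 | E 13-17 | A 17-19 | F 19-23 | B 23-27 | D 27-31 | E 31-35 | F 35-39 | B 39-41 | D 41-44 | E 44-48 | F 48-51 | E 51-53 |
Completion: A=19  B=41  C=9  D=44  E=53  F=51
Waiting = turnaround − burst: A=13, B=31, C=7, D=31, E=36, F=34
Total waiting = 13 + 31 + 7 + 31 + 36 + 34 = 152

152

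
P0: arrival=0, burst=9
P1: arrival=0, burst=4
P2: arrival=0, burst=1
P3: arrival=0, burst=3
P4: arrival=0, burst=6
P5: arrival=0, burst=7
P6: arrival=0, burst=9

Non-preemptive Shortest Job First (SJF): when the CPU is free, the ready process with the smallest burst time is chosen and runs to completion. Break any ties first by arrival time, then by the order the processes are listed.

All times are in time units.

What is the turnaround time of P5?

21

Schedule: | P2 0-1 | P3 1-4 | P1 4-8 | P4 8-14 | P5 14-21 | P0 21-30 | P6 30-39 |
Completion: P0=30  P1=8  P2=1  P3=4  P4=14  P5=21  P6=39
Turnaround (C−A): P0=30  P1=8  P2=1  P3=4  P4=14  P5=21  P6=39
Turnaround(P5) = completion − arrival = 21 − 0 = 21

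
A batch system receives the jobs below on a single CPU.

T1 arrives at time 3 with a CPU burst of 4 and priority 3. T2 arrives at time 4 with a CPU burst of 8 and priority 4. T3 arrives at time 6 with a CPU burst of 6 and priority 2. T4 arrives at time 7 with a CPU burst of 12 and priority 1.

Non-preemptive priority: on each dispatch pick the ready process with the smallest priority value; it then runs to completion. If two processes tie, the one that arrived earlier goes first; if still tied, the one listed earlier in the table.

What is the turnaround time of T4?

12

Schedule: | idle 0-3 | T1 3-7 | T4 7-19 | T3 19-25 | T2 25-33 |
Completion: T1=7  T2=33  T3=25  T4=19
Turnaround(T4) = completion − arrival = 19 − 7 = 12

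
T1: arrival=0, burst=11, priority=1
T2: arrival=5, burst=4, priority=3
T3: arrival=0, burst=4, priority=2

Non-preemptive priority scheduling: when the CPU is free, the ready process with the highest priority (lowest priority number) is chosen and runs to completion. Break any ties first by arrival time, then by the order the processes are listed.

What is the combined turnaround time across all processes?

40

Schedule: | T1 0-11 | T3 11-15 | T2 15-19 |
Completion: T1=11  T2=19  T3=15
Turnaround (C−A): T1=11  T2=14  T3=15
Turnaround = completion − arrival: T1=11, T2=14, T3=15
Total turnaround = 11 + 14 + 15 = 40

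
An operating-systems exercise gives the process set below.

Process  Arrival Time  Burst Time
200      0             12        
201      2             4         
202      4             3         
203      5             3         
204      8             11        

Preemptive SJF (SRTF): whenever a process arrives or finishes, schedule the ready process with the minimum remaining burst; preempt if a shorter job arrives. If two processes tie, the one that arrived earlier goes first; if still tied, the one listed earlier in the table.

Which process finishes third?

Timeline: | 200 0-2 | 201 2-6 | 202 6-9 | 203 9-12 | 200 12-22 | 204 22-33 |
Completion: 200=22  201=6  202=9  203=12  204=33
Turnaround (C−A): 200=22  201=4  202=5  203=7  204=25
Finish order: 201 → 202 → 203 → 200 → 204

203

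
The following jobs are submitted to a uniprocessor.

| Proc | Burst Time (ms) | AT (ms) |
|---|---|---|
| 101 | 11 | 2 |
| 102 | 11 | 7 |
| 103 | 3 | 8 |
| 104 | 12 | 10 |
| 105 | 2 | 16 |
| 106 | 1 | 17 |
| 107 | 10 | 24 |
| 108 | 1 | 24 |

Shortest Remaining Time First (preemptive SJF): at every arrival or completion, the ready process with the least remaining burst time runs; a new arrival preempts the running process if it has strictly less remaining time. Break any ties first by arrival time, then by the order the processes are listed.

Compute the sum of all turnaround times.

Schedule: | idle 0-2 | 101 2-8 | 103 8-11 | 101 11-16 | 105 16-18 | 106 18-19 | 102 19-24 | 108 24-25 | 102 25-31 | 107 31-41 | 104 41-53 |
Completion: 101=16  102=31  103=11  104=53  105=18  106=19  107=41  108=25
Turnaround = completion − arrival: 101=14, 102=24, 103=3, 104=43, 105=2, 106=2, 107=17, 108=1
Total turnaround = 14 + 24 + 3 + 43 + 2 + 2 + 17 + 1 = 106

106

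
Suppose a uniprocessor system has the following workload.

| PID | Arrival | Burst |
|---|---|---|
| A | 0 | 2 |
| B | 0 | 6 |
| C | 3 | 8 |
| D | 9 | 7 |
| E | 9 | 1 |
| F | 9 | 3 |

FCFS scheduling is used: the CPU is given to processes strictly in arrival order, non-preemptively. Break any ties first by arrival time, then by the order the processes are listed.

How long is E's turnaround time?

15

Gantt: | A 0-2 | B 2-8 | C 8-16 | D 16-23 | E 23-24 | F 24-27 |
Completion: A=2  B=8  C=16  D=23  E=24  F=27
Turnaround(E) = completion − arrival = 24 − 9 = 15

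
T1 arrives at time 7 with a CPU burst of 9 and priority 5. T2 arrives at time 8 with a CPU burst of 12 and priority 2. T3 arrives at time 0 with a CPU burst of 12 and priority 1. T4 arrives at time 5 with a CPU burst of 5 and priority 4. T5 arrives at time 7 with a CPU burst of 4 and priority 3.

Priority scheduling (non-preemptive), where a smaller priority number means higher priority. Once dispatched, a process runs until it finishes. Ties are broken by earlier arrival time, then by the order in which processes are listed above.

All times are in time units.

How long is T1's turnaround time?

35

Timeline: | T3 0-12 | T2 12-24 | T5 24-28 | T4 28-33 | T1 33-42 |
Completion: T1=42  T2=24  T3=12  T4=33  T5=28
Turnaround (C−A): T1=35  T2=16  T3=12  T4=28  T5=21
Turnaround(T1) = completion − arrival = 42 − 7 = 35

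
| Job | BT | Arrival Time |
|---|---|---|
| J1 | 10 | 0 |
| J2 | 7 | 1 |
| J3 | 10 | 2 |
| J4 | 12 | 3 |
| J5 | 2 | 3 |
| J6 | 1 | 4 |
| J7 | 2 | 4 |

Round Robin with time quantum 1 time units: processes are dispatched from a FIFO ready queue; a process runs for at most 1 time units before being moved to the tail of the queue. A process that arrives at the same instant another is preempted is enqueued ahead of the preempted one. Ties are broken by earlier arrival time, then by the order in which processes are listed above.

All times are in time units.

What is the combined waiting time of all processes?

131

Schedule: | J1 0-1 | J2 1-2 | J1 2-3 | J3 3-4 | J2 4-5 | J4 5-6 | J5 6-7 | J1 7-8 | J6 8-9 | J7 9-10 | J3 10-11 | J2 11-12 | J4 12-13 | J5 13-14 | J1 14-15 | J7 15-16 | J3 16-17 | J2 17-18 | J4 18-19 | J1 19-20 | J3 20-21 | J2 21-22 | J4 22-23 | J1 23-24 | J3 24-25 | J2 25-26 | J4 26-27 | J1 27-28 | J3 28-29 | J2 29-30 | J4 30-31 | J1 31-32 | J3 32-33 | J4 33-34 | J1 34-35 | J3 35-36 | J4 36-37 | J1 37-38 | J3 38-39 | J4 39-40 | J3 40-41 | J4 41-44 |
Completion: J1=38  J2=30  J3=41  J4=44  J5=14  J6=9  J7=16
Turnaround (C−A): J1=38  J2=29  J3=39  J4=41  J5=11  J6=5  J7=12
Waiting = turnaround − burst: J1=28, J2=22, J3=29, J4=29, J5=9, J6=4, J7=10
Total waiting = 28 + 22 + 29 + 29 + 9 + 4 + 10 = 131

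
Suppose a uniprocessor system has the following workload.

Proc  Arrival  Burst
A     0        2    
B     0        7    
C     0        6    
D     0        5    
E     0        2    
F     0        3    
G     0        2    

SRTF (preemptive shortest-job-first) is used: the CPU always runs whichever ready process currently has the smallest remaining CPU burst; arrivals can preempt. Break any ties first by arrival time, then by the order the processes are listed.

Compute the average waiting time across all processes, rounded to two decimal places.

Schedule: | A 0-2 | E 2-4 | G 4-6 | F 6-9 | D 9-14 | C 14-20 | B 20-27 |
Completion: A=2  B=27  C=20  D=14  E=4  F=9  G=6
Turnaround (C−A): A=2  B=27  C=20  D=14  E=4  F=9  G=6
Waiting times: A=0, B=20, C=14, D=9, E=2, F=6, G=4
Average waiting = (0+20+14+9+2+6+4) / 7 = 55/7 = 7.86

7.86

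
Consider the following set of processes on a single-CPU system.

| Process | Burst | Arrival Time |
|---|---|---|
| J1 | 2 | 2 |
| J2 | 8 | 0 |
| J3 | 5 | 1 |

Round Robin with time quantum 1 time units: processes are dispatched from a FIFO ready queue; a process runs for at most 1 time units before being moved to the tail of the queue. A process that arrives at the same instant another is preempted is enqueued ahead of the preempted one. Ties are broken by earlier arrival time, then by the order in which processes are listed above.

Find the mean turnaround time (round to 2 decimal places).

10.33

Gantt: | J2 0-1 | J3 1-2 | J2 2-3 | J1 3-4 | J3 4-5 | J2 5-6 | J1 6-7 | J3 7-8 | J2 8-9 | J3 9-10 | J2 10-11 | J3 11-12 | J2 12-15 |
Completion: J1=7  J2=15  J3=12
Turnaround (C−A): J1=5  J2=15  J3=11
Turnaround times: J1=5, J2=15, J3=11
Average turnaround = (5+15+11) / 3 = 31/3 = 10.33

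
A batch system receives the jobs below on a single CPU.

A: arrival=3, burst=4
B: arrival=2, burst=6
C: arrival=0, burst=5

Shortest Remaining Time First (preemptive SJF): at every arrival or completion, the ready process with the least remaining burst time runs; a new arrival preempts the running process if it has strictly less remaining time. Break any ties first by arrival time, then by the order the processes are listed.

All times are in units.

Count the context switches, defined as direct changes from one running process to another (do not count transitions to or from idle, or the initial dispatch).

2

Timeline: | C 0-5 | A 5-9 | B 9-15 |
Completion: A=9  B=15  C=5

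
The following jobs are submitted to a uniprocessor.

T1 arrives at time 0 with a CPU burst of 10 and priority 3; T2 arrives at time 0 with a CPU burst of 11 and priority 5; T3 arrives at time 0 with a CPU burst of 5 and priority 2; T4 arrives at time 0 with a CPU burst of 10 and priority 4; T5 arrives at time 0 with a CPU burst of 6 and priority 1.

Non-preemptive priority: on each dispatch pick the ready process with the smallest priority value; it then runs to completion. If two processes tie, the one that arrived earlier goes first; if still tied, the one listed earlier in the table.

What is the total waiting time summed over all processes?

69

Schedule: | T5 0-6 | T3 6-11 | T1 11-21 | T4 21-31 | T2 31-42 |
Completion: T1=21  T2=42  T3=11  T4=31  T5=6
Turnaround (C−A): T1=21  T2=42  T3=11  T4=31  T5=6
Waiting = turnaround − burst: T1=11, T2=31, T3=6, T4=21, T5=0
Total waiting = 11 + 31 + 6 + 21 + 0 = 69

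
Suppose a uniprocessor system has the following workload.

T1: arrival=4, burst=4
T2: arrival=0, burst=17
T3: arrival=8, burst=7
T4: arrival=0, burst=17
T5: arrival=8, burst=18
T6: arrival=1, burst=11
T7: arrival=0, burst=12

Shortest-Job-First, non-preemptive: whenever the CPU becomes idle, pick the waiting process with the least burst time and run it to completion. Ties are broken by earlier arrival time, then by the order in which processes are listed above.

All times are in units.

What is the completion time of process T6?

Schedule: | T7 0-12 | T1 12-16 | T3 16-23 | T6 23-34 | T2 34-51 | T4 51-68 | T5 68-86 |
Completion: T1=16  T2=51  T3=23  T4=68  T5=86  T6=34  T7=12

34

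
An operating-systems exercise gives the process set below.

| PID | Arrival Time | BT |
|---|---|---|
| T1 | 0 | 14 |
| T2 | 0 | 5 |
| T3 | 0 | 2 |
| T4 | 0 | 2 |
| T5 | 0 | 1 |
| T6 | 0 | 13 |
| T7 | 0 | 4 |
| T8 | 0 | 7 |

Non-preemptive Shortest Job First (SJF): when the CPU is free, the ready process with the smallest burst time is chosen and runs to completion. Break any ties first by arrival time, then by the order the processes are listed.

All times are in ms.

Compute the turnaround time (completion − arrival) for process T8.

Schedule: | T5 0-1 | T3 1-3 | T4 3-5 | T7 5-9 | T2 9-14 | T8 14-21 | T6 21-34 | T1 34-48 |
Completion: T1=48  T2=14  T3=3  T4=5  T5=1  T6=34  T7=9  T8=21
Turnaround(T8) = completion − arrival = 21 − 0 = 21

21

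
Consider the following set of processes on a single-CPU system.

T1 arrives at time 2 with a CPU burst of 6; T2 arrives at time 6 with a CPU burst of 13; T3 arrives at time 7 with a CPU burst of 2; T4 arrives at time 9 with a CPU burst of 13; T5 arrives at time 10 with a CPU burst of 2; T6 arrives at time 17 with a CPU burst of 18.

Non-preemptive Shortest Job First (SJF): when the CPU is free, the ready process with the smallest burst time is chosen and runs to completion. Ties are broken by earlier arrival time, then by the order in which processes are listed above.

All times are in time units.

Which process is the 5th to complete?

Timeline: | idle 0-2 | T1 2-8 | T3 8-10 | T5 10-12 | T2 12-25 | T4 25-38 | T6 38-56 |
Completion: T1=8  T2=25  T3=10  T4=38  T5=12  T6=56
Turnaround (C−A): T1=6  T2=19  T3=3  T4=29  T5=2  T6=39
Finish order: T1 → T3 → T5 → T2 → T4 → T6

T4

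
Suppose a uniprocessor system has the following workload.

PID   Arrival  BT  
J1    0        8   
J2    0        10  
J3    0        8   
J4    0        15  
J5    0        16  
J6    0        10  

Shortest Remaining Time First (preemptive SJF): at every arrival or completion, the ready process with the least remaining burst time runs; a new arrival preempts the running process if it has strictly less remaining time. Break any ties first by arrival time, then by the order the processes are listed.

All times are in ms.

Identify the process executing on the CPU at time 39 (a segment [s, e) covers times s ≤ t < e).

J4

Timeline: | J1 0-8 | J3 8-16 | J2 16-26 | J6 26-36 | J4 36-51 | J5 51-67 |
Completion: J1=8  J2=26  J3=16  J4=51  J5=67  J6=36
Turnaround (C−A): J1=8  J2=26  J3=16  J4=51  J5=67  J6=36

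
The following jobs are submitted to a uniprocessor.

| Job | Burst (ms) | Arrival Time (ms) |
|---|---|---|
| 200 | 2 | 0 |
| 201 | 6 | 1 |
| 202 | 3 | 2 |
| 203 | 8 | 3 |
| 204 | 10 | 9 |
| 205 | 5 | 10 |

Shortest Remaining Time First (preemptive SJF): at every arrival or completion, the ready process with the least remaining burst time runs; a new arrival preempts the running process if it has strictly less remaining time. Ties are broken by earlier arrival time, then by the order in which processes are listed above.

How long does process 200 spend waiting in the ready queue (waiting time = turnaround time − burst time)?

Timeline: | 200 0-2 | 202 2-5 | 201 5-11 | 205 11-16 | 203 16-24 | 204 24-34 |
Completion: 200=2  201=11  202=5  203=24  204=34  205=16
Turnaround (C−A): 200=2  201=10  202=3  203=21  204=25  205=6
Waiting(200) = turnaround − burst = 2 − 2 = 0

0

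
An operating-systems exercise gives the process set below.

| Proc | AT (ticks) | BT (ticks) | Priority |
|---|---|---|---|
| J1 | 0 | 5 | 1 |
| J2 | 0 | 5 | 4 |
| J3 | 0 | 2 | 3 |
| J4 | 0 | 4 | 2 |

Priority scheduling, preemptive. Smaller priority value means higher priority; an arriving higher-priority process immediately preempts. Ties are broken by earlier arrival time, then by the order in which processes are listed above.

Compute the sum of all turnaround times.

41

Timeline: | J1 0-5 | J4 5-9 | J3 9-11 | J2 11-16 |
Completion: J1=5  J2=16  J3=11  J4=9
Turnaround (C−A): J1=5  J2=16  J3=11  J4=9
Turnaround = completion − arrival: J1=5, J2=16, J3=11, J4=9
Total turnaround = 5 + 16 + 11 + 9 = 41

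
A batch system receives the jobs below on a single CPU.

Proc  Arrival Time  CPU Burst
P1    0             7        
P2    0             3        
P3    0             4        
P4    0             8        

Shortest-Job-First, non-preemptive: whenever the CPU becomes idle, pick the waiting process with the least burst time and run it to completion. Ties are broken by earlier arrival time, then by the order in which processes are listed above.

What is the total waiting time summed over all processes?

Schedule: | P2 0-3 | P3 3-7 | P1 7-14 | P4 14-22 |
Completion: P1=14  P2=3  P3=7  P4=22
Waiting = turnaround − burst: P1=7, P2=0, P3=3, P4=14
Total waiting = 7 + 0 + 3 + 14 = 24

24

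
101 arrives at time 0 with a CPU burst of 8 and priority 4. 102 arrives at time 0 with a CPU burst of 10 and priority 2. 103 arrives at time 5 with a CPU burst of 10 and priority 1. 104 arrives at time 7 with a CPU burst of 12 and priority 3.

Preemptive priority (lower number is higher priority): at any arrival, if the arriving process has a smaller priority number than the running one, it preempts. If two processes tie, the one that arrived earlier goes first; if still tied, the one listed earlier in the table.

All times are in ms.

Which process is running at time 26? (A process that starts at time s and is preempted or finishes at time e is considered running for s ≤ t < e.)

104

Timeline: | 102 0-5 | 103 5-15 | 102 15-20 | 104 20-32 | 101 32-40 |
Completion: 101=40  102=20  103=15  104=32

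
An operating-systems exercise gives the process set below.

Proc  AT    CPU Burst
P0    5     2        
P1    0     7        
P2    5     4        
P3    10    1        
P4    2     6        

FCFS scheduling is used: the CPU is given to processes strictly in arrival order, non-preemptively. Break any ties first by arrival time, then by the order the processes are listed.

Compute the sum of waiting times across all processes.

32

Timeline: | P1 0-7 | P4 7-13 | P0 13-15 | P2 15-19 | P3 19-20 |
Completion: P0=15  P1=7  P2=19  P3=20  P4=13
Turnaround (C−A): P0=10  P1=7  P2=14  P3=10  P4=11
Waiting = turnaround − burst: P0=8, P1=0, P2=10, P3=9, P4=5
Total waiting = 8 + 0 + 10 + 9 + 5 = 32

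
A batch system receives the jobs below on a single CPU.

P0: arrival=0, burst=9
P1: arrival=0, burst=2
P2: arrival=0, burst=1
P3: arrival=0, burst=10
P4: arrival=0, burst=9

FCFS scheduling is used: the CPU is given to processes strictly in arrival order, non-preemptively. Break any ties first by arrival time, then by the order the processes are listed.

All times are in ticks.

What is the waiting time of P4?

22

Timeline: | P0 0-9 | P1 9-11 | P2 11-12 | P3 12-22 | P4 22-31 |
Completion: P0=9  P1=11  P2=12  P3=22  P4=31
Turnaround (C−A): P0=9  P1=11  P2=12  P3=22  P4=31
Waiting(P4) = turnaround − burst = 31 − 9 = 22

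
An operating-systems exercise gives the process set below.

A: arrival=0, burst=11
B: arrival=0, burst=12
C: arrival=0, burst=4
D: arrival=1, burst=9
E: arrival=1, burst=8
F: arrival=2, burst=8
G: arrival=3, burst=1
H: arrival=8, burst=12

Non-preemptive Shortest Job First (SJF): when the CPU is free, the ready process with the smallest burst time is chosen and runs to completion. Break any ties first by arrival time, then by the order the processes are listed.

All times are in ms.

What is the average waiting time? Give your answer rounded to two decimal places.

19.00

Schedule: | C 0-4 | G 4-5 | E 5-13 | F 13-21 | D 21-30 | A 30-41 | B 41-53 | H 53-65 |
Completion: A=41  B=53  C=4  D=30  E=13  F=21  G=5  H=65
Turnaround (C−A): A=41  B=53  C=4  D=29  E=12  F=19  G=2  H=57
Waiting times: A=30, B=41, C=0, D=20, E=4, F=11, G=1, H=45
Average waiting = (30+41+0+20+4+11+1+45) / 8 = 152/8 = 19.00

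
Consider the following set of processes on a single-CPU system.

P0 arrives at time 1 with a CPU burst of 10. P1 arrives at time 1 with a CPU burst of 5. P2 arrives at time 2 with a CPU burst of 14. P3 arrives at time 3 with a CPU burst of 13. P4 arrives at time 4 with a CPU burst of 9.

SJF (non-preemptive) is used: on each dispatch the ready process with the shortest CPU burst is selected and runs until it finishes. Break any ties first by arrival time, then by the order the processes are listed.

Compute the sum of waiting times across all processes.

74

Timeline: | idle 0-1 | P1 1-6 | P4 6-15 | P0 15-25 | P3 25-38 | P2 38-52 |
Completion: P0=25  P1=6  P2=52  P3=38  P4=15
Waiting = turnaround − burst: P0=14, P1=0, P2=36, P3=22, P4=2
Total waiting = 14 + 0 + 36 + 22 + 2 = 74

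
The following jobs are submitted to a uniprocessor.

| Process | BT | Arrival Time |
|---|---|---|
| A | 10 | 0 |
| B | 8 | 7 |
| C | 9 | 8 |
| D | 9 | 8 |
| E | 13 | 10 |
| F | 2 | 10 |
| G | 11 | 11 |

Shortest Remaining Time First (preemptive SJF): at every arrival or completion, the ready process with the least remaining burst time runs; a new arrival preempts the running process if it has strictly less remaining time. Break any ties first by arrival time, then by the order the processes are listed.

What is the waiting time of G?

Timeline: | A 0-10 | F 10-12 | B 12-20 | C 20-29 | D 29-38 | G 38-49 | E 49-62 |
Completion: A=10  B=20  C=29  D=38  E=62  F=12  G=49
Turnaround (C−A): A=10  B=13  C=21  D=30  E=52  F=2  G=38
Waiting(G) = turnaround − burst = 38 − 11 = 27

27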